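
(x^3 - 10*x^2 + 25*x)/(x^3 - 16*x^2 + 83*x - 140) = x*(x - 5)/(x^2 - 11*x + 28)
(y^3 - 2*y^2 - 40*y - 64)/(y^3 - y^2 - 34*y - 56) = (y - 8)/(y - 7)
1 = 1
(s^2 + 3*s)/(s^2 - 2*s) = (s + 3)/(s - 2)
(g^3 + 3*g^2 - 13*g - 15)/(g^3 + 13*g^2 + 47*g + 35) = (g - 3)/(g + 7)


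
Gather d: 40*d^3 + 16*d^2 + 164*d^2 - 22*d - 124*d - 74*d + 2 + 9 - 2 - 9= 40*d^3 + 180*d^2 - 220*d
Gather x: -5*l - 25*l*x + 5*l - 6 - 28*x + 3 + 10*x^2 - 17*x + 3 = 10*x^2 + x*(-25*l - 45)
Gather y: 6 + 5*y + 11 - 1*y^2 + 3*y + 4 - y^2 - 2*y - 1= -2*y^2 + 6*y + 20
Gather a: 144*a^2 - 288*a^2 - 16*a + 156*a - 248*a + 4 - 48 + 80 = -144*a^2 - 108*a + 36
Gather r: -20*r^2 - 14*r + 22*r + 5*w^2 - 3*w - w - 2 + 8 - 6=-20*r^2 + 8*r + 5*w^2 - 4*w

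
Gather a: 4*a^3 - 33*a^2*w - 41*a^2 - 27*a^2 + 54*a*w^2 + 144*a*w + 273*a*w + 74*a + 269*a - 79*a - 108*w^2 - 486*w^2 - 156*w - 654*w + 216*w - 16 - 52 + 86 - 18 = 4*a^3 + a^2*(-33*w - 68) + a*(54*w^2 + 417*w + 264) - 594*w^2 - 594*w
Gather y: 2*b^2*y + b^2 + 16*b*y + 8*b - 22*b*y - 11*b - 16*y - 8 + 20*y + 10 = b^2 - 3*b + y*(2*b^2 - 6*b + 4) + 2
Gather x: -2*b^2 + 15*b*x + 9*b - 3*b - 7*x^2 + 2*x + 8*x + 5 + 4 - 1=-2*b^2 + 6*b - 7*x^2 + x*(15*b + 10) + 8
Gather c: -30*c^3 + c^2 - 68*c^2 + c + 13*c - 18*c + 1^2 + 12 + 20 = -30*c^3 - 67*c^2 - 4*c + 33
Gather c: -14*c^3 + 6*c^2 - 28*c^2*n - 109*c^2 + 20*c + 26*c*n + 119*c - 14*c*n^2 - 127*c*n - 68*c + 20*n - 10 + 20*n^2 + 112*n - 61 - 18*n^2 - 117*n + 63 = -14*c^3 + c^2*(-28*n - 103) + c*(-14*n^2 - 101*n + 71) + 2*n^2 + 15*n - 8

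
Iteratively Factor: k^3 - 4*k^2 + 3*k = (k - 1)*(k^2 - 3*k) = k*(k - 1)*(k - 3)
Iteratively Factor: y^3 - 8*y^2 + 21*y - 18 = (y - 2)*(y^2 - 6*y + 9) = (y - 3)*(y - 2)*(y - 3)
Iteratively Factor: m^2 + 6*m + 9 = (m + 3)*(m + 3)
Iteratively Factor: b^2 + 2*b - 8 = (b + 4)*(b - 2)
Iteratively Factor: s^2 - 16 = (s + 4)*(s - 4)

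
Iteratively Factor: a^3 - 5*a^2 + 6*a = (a - 2)*(a^2 - 3*a) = (a - 3)*(a - 2)*(a)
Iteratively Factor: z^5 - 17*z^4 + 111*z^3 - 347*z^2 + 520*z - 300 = (z - 2)*(z^4 - 15*z^3 + 81*z^2 - 185*z + 150) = (z - 3)*(z - 2)*(z^3 - 12*z^2 + 45*z - 50) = (z - 3)*(z - 2)^2*(z^2 - 10*z + 25) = (z - 5)*(z - 3)*(z - 2)^2*(z - 5)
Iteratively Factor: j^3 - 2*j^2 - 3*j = (j)*(j^2 - 2*j - 3) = j*(j + 1)*(j - 3)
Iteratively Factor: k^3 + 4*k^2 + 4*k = (k)*(k^2 + 4*k + 4) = k*(k + 2)*(k + 2)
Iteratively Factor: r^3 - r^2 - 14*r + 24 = (r - 3)*(r^2 + 2*r - 8) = (r - 3)*(r - 2)*(r + 4)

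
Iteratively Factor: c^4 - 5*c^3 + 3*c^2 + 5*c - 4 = (c - 1)*(c^3 - 4*c^2 - c + 4) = (c - 1)*(c + 1)*(c^2 - 5*c + 4) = (c - 1)^2*(c + 1)*(c - 4)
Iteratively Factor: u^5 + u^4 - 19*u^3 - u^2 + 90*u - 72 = (u - 1)*(u^4 + 2*u^3 - 17*u^2 - 18*u + 72) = (u - 2)*(u - 1)*(u^3 + 4*u^2 - 9*u - 36) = (u - 2)*(u - 1)*(u + 4)*(u^2 - 9) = (u - 2)*(u - 1)*(u + 3)*(u + 4)*(u - 3)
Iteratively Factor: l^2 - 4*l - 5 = (l - 5)*(l + 1)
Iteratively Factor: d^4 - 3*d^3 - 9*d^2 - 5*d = (d + 1)*(d^3 - 4*d^2 - 5*d) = (d + 1)^2*(d^2 - 5*d) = (d - 5)*(d + 1)^2*(d)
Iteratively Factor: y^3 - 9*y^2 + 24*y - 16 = (y - 4)*(y^2 - 5*y + 4) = (y - 4)^2*(y - 1)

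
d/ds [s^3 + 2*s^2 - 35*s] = 3*s^2 + 4*s - 35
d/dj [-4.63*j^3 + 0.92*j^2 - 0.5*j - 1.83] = -13.89*j^2 + 1.84*j - 0.5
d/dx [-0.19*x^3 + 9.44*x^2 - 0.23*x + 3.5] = -0.57*x^2 + 18.88*x - 0.23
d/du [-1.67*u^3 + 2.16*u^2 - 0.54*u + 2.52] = -5.01*u^2 + 4.32*u - 0.54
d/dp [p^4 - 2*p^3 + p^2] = 2*p*(2*p^2 - 3*p + 1)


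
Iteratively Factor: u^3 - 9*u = (u - 3)*(u^2 + 3*u) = u*(u - 3)*(u + 3)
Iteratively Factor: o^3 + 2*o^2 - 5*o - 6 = (o + 1)*(o^2 + o - 6) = (o - 2)*(o + 1)*(o + 3)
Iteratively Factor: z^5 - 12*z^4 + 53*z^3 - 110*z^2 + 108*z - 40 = (z - 2)*(z^4 - 10*z^3 + 33*z^2 - 44*z + 20) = (z - 2)^2*(z^3 - 8*z^2 + 17*z - 10) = (z - 5)*(z - 2)^2*(z^2 - 3*z + 2) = (z - 5)*(z - 2)^2*(z - 1)*(z - 2)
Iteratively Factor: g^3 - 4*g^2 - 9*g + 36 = (g - 4)*(g^2 - 9) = (g - 4)*(g - 3)*(g + 3)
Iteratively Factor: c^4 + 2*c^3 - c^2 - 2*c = (c + 2)*(c^3 - c) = (c - 1)*(c + 2)*(c^2 + c) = c*(c - 1)*(c + 2)*(c + 1)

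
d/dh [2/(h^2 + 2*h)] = 4*(-h - 1)/(h^2*(h + 2)^2)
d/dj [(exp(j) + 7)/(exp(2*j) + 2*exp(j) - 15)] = (-2*(exp(j) + 1)*(exp(j) + 7) + exp(2*j) + 2*exp(j) - 15)*exp(j)/(exp(2*j) + 2*exp(j) - 15)^2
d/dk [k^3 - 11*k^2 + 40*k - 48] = 3*k^2 - 22*k + 40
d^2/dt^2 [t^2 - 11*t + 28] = 2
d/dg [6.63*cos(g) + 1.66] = -6.63*sin(g)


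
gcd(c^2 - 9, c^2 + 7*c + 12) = c + 3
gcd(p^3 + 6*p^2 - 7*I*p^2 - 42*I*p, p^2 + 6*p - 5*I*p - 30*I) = p + 6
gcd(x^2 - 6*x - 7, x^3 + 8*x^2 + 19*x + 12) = x + 1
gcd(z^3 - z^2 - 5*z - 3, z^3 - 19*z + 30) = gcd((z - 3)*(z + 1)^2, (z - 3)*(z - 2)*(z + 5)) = z - 3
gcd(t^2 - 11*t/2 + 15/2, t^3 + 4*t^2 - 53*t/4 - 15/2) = t - 5/2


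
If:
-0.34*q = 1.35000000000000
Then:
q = -3.97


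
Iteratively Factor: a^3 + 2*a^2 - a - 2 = (a + 2)*(a^2 - 1) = (a + 1)*(a + 2)*(a - 1)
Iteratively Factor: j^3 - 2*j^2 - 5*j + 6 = (j - 1)*(j^2 - j - 6) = (j - 3)*(j - 1)*(j + 2)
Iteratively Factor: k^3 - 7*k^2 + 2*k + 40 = (k - 5)*(k^2 - 2*k - 8) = (k - 5)*(k + 2)*(k - 4)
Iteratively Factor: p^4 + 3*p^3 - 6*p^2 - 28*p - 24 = (p + 2)*(p^3 + p^2 - 8*p - 12) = (p - 3)*(p + 2)*(p^2 + 4*p + 4) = (p - 3)*(p + 2)^2*(p + 2)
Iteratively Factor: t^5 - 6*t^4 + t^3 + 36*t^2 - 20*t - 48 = (t - 2)*(t^4 - 4*t^3 - 7*t^2 + 22*t + 24) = (t - 2)*(t + 1)*(t^3 - 5*t^2 - 2*t + 24) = (t - 3)*(t - 2)*(t + 1)*(t^2 - 2*t - 8) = (t - 4)*(t - 3)*(t - 2)*(t + 1)*(t + 2)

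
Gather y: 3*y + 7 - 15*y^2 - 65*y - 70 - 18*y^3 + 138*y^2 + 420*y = -18*y^3 + 123*y^2 + 358*y - 63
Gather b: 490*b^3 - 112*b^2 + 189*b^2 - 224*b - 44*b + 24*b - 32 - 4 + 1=490*b^3 + 77*b^2 - 244*b - 35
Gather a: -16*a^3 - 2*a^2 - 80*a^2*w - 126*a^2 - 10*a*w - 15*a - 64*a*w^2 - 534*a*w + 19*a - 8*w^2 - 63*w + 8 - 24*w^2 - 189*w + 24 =-16*a^3 + a^2*(-80*w - 128) + a*(-64*w^2 - 544*w + 4) - 32*w^2 - 252*w + 32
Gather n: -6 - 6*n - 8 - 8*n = -14*n - 14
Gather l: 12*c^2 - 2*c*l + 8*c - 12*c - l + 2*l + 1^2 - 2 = 12*c^2 - 4*c + l*(1 - 2*c) - 1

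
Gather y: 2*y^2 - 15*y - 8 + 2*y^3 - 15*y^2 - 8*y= 2*y^3 - 13*y^2 - 23*y - 8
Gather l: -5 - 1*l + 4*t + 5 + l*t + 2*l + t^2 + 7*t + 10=l*(t + 1) + t^2 + 11*t + 10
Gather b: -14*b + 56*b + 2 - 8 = 42*b - 6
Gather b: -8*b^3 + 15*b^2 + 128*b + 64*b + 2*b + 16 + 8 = -8*b^3 + 15*b^2 + 194*b + 24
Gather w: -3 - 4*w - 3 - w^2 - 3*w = -w^2 - 7*w - 6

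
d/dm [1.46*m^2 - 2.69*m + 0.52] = 2.92*m - 2.69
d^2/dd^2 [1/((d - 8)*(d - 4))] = 2*((d - 8)^2 + (d - 8)*(d - 4) + (d - 4)^2)/((d - 8)^3*(d - 4)^3)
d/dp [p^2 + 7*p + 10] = 2*p + 7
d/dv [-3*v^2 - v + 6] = -6*v - 1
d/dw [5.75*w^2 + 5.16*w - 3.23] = 11.5*w + 5.16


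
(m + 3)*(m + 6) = m^2 + 9*m + 18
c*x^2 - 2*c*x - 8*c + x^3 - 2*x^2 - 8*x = (c + x)*(x - 4)*(x + 2)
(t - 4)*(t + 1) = t^2 - 3*t - 4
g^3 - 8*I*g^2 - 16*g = g*(g - 4*I)^2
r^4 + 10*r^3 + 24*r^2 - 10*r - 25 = (r - 1)*(r + 1)*(r + 5)^2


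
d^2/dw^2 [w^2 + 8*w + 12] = 2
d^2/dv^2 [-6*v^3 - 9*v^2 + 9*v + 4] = -36*v - 18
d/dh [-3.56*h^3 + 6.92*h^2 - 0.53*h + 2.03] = -10.68*h^2 + 13.84*h - 0.53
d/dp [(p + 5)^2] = 2*p + 10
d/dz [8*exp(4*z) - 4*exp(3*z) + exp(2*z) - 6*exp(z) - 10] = 2*(16*exp(3*z) - 6*exp(2*z) + exp(z) - 3)*exp(z)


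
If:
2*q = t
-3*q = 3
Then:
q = -1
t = -2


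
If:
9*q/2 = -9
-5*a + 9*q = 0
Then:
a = -18/5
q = -2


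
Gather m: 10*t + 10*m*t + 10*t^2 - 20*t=10*m*t + 10*t^2 - 10*t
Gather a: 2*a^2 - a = 2*a^2 - a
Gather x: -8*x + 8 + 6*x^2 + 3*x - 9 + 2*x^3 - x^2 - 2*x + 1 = 2*x^3 + 5*x^2 - 7*x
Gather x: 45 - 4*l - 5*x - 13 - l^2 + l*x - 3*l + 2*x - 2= -l^2 - 7*l + x*(l - 3) + 30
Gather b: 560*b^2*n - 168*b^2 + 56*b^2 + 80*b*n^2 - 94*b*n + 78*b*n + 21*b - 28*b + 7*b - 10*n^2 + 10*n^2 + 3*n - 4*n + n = b^2*(560*n - 112) + b*(80*n^2 - 16*n)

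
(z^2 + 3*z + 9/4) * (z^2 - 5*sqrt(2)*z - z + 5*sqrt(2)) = z^4 - 5*sqrt(2)*z^3 + 2*z^3 - 10*sqrt(2)*z^2 - 3*z^2/4 - 9*z/4 + 15*sqrt(2)*z/4 + 45*sqrt(2)/4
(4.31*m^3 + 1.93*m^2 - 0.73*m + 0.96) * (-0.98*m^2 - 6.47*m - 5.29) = -4.2238*m^5 - 29.7771*m^4 - 34.5716*m^3 - 6.4274*m^2 - 2.3495*m - 5.0784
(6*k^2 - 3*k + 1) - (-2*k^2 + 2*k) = 8*k^2 - 5*k + 1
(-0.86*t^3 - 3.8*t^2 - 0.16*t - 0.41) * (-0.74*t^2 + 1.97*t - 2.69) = 0.6364*t^5 + 1.1178*t^4 - 5.0542*t^3 + 10.2102*t^2 - 0.3773*t + 1.1029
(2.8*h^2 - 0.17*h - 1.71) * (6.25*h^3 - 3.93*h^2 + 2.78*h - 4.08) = 17.5*h^5 - 12.0665*h^4 - 2.2354*h^3 - 5.1763*h^2 - 4.0602*h + 6.9768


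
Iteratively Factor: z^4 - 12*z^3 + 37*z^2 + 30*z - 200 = (z - 4)*(z^3 - 8*z^2 + 5*z + 50) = (z - 5)*(z - 4)*(z^2 - 3*z - 10) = (z - 5)*(z - 4)*(z + 2)*(z - 5)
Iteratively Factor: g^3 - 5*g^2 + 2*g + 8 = (g - 2)*(g^2 - 3*g - 4) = (g - 4)*(g - 2)*(g + 1)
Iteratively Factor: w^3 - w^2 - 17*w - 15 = (w + 3)*(w^2 - 4*w - 5) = (w + 1)*(w + 3)*(w - 5)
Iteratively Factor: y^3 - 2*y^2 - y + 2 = (y - 1)*(y^2 - y - 2) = (y - 1)*(y + 1)*(y - 2)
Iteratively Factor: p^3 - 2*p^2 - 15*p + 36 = (p + 4)*(p^2 - 6*p + 9) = (p - 3)*(p + 4)*(p - 3)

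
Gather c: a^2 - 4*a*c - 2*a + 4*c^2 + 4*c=a^2 - 2*a + 4*c^2 + c*(4 - 4*a)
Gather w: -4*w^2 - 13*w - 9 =-4*w^2 - 13*w - 9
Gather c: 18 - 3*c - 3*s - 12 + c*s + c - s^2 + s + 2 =c*(s - 2) - s^2 - 2*s + 8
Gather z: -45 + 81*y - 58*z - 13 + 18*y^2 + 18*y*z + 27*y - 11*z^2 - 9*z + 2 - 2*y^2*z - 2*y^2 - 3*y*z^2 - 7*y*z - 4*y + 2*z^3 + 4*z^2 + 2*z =16*y^2 + 104*y + 2*z^3 + z^2*(-3*y - 7) + z*(-2*y^2 + 11*y - 65) - 56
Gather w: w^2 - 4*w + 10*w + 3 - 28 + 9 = w^2 + 6*w - 16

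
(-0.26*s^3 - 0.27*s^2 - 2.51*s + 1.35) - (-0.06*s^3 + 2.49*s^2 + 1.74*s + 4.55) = -0.2*s^3 - 2.76*s^2 - 4.25*s - 3.2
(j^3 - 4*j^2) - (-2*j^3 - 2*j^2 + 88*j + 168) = 3*j^3 - 2*j^2 - 88*j - 168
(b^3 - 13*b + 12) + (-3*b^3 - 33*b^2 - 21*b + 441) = -2*b^3 - 33*b^2 - 34*b + 453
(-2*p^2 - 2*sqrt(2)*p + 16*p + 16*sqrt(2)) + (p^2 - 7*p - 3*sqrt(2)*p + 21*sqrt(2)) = -p^2 - 5*sqrt(2)*p + 9*p + 37*sqrt(2)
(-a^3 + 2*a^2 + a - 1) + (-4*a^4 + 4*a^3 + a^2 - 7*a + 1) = -4*a^4 + 3*a^3 + 3*a^2 - 6*a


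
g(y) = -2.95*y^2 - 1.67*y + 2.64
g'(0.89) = -6.92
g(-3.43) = -26.34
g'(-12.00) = 69.13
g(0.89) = -1.18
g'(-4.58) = 25.35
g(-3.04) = -19.55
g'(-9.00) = 51.43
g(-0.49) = 2.75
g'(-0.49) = 1.22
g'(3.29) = -21.08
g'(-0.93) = 3.82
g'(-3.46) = 18.74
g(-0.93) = 1.64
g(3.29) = -34.79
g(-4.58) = -51.59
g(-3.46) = -26.90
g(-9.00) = -221.28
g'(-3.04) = 16.27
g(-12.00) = -402.12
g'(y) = -5.9*y - 1.67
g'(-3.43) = 18.57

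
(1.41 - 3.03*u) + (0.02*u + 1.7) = 3.11 - 3.01*u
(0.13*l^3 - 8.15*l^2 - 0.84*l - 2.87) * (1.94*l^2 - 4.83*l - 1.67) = 0.2522*l^5 - 16.4389*l^4 + 37.5178*l^3 + 12.0999*l^2 + 15.2649*l + 4.7929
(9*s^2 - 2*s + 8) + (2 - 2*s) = 9*s^2 - 4*s + 10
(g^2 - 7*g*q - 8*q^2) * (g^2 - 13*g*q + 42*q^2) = g^4 - 20*g^3*q + 125*g^2*q^2 - 190*g*q^3 - 336*q^4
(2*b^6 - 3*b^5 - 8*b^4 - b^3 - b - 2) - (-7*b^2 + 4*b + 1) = 2*b^6 - 3*b^5 - 8*b^4 - b^3 + 7*b^2 - 5*b - 3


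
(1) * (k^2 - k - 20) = k^2 - k - 20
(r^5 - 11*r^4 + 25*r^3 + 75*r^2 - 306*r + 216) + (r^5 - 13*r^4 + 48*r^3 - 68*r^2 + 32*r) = 2*r^5 - 24*r^4 + 73*r^3 + 7*r^2 - 274*r + 216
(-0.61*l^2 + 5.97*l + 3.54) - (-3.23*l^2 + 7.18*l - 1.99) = 2.62*l^2 - 1.21*l + 5.53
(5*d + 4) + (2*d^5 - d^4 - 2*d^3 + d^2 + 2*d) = 2*d^5 - d^4 - 2*d^3 + d^2 + 7*d + 4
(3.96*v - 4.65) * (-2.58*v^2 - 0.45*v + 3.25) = -10.2168*v^3 + 10.215*v^2 + 14.9625*v - 15.1125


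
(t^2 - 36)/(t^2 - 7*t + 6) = (t + 6)/(t - 1)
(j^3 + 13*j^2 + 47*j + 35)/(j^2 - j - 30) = (j^2 + 8*j + 7)/(j - 6)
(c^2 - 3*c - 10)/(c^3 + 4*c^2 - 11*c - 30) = (c - 5)/(c^2 + 2*c - 15)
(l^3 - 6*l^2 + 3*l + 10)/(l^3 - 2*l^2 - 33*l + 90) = (l^2 - l - 2)/(l^2 + 3*l - 18)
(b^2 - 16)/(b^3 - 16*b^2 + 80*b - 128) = (b + 4)/(b^2 - 12*b + 32)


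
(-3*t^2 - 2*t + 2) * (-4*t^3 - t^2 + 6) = 12*t^5 + 11*t^4 - 6*t^3 - 20*t^2 - 12*t + 12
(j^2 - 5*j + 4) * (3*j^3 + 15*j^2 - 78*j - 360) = 3*j^5 - 141*j^3 + 90*j^2 + 1488*j - 1440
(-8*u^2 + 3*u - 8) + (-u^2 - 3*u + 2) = -9*u^2 - 6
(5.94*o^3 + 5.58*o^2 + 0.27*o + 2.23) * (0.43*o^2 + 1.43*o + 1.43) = 2.5542*o^5 + 10.8936*o^4 + 16.5897*o^3 + 9.3244*o^2 + 3.575*o + 3.1889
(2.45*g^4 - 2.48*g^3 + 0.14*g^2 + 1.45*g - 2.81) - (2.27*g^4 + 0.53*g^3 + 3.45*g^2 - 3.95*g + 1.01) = 0.18*g^4 - 3.01*g^3 - 3.31*g^2 + 5.4*g - 3.82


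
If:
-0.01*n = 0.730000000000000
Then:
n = -73.00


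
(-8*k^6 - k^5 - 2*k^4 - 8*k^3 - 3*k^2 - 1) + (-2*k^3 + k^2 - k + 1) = -8*k^6 - k^5 - 2*k^4 - 10*k^3 - 2*k^2 - k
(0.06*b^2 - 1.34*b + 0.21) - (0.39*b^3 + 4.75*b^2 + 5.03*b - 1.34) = -0.39*b^3 - 4.69*b^2 - 6.37*b + 1.55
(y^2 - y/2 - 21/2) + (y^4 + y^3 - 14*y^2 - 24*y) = y^4 + y^3 - 13*y^2 - 49*y/2 - 21/2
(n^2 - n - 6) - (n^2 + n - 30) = 24 - 2*n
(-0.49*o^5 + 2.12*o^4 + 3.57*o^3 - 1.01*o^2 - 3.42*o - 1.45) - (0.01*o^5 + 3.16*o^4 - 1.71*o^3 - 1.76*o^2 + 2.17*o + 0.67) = -0.5*o^5 - 1.04*o^4 + 5.28*o^3 + 0.75*o^2 - 5.59*o - 2.12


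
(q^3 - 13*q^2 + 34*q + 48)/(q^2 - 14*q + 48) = q + 1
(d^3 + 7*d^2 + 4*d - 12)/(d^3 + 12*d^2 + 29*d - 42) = (d + 2)/(d + 7)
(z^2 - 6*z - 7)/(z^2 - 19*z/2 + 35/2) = 2*(z + 1)/(2*z - 5)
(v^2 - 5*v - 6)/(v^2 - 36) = (v + 1)/(v + 6)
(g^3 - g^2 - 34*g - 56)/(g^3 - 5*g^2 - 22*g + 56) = (g + 2)/(g - 2)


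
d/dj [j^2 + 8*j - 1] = 2*j + 8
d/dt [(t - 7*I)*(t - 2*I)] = 2*t - 9*I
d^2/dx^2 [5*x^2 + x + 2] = 10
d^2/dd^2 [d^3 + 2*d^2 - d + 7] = 6*d + 4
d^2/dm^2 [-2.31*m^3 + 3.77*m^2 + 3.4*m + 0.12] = 7.54 - 13.86*m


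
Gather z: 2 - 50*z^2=2 - 50*z^2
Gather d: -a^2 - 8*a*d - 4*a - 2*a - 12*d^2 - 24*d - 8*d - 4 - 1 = -a^2 - 6*a - 12*d^2 + d*(-8*a - 32) - 5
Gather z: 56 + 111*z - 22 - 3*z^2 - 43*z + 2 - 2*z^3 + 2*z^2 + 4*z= -2*z^3 - z^2 + 72*z + 36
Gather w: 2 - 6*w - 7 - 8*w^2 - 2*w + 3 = -8*w^2 - 8*w - 2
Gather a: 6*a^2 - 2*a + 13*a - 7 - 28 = 6*a^2 + 11*a - 35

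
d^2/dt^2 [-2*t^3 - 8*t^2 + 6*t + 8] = -12*t - 16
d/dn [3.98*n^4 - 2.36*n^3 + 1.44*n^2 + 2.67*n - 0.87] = 15.92*n^3 - 7.08*n^2 + 2.88*n + 2.67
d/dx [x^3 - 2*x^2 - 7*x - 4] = 3*x^2 - 4*x - 7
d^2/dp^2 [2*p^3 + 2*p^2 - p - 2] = 12*p + 4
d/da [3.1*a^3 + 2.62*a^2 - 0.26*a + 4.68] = 9.3*a^2 + 5.24*a - 0.26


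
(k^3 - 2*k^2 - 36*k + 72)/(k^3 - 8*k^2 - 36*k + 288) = (k - 2)/(k - 8)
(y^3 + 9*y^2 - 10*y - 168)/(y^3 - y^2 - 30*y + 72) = (y + 7)/(y - 3)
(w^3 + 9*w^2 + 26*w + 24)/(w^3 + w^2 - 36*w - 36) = (w^3 + 9*w^2 + 26*w + 24)/(w^3 + w^2 - 36*w - 36)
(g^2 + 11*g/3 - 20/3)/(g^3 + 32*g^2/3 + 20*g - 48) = (g + 5)/(g^2 + 12*g + 36)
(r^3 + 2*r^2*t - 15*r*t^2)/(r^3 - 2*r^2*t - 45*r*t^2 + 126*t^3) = r*(r + 5*t)/(r^2 + r*t - 42*t^2)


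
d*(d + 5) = d^2 + 5*d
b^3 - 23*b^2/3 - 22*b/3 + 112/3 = (b - 8)*(b - 2)*(b + 7/3)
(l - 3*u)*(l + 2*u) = l^2 - l*u - 6*u^2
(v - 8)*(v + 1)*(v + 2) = v^3 - 5*v^2 - 22*v - 16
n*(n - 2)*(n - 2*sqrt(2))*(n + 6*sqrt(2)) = n^4 - 2*n^3 + 4*sqrt(2)*n^3 - 24*n^2 - 8*sqrt(2)*n^2 + 48*n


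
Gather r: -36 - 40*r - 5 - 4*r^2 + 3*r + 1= -4*r^2 - 37*r - 40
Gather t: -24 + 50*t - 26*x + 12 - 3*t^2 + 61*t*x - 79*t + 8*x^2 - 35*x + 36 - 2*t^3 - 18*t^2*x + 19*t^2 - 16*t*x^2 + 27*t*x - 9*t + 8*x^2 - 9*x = -2*t^3 + t^2*(16 - 18*x) + t*(-16*x^2 + 88*x - 38) + 16*x^2 - 70*x + 24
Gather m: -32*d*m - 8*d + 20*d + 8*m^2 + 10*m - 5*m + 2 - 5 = 12*d + 8*m^2 + m*(5 - 32*d) - 3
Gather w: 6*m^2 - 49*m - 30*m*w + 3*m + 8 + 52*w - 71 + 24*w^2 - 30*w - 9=6*m^2 - 46*m + 24*w^2 + w*(22 - 30*m) - 72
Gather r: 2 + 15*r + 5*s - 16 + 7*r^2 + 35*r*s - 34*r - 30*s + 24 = 7*r^2 + r*(35*s - 19) - 25*s + 10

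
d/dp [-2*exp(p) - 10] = -2*exp(p)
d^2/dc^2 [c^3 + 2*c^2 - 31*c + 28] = 6*c + 4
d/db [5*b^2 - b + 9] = 10*b - 1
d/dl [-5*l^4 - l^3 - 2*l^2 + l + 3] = -20*l^3 - 3*l^2 - 4*l + 1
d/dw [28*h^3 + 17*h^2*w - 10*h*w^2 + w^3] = 17*h^2 - 20*h*w + 3*w^2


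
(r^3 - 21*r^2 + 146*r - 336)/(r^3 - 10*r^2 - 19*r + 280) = (r - 6)/(r + 5)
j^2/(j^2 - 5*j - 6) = j^2/(j^2 - 5*j - 6)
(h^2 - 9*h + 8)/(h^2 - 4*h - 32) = (h - 1)/(h + 4)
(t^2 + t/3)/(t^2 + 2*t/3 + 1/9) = 3*t/(3*t + 1)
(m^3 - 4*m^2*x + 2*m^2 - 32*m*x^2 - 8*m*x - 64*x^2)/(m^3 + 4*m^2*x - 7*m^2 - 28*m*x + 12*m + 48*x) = (m^2 - 8*m*x + 2*m - 16*x)/(m^2 - 7*m + 12)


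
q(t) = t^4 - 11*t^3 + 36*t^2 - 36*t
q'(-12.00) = -12564.00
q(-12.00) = 45360.00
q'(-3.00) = -657.00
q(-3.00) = 810.00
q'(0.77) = 1.70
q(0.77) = -11.05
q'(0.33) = -15.69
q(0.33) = -8.34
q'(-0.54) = -85.13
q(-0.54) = 31.75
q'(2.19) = 5.42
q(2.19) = 1.28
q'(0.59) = -4.19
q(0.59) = -10.85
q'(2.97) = -8.46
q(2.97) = 0.26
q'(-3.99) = -1102.73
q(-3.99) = 1668.95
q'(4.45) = -16.60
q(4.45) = -24.50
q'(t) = 4*t^3 - 33*t^2 + 72*t - 36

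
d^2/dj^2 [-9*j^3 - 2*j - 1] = -54*j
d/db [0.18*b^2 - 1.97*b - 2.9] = 0.36*b - 1.97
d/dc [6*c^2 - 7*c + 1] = 12*c - 7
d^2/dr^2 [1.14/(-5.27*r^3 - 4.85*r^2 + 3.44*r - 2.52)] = ((36.0468*r + 11.058)*(5.27*r^3 + 4.85*r^2 - 3.44*r + 2.52) - 1.14*(15.81*r^2 + 9.7*r - 3.44)*(31.62*r^2 + 19.4*r - 6.88))/(5.27*r^3 + 4.85*r^2 - 3.44*r + 2.52)^3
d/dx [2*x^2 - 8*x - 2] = 4*x - 8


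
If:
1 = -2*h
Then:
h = -1/2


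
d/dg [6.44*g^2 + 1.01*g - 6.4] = 12.88*g + 1.01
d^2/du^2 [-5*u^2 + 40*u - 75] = -10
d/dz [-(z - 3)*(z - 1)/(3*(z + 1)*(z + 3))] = 8*(3 - z^2)/(3*(z^4 + 8*z^3 + 22*z^2 + 24*z + 9))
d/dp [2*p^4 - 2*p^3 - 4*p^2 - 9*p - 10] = 8*p^3 - 6*p^2 - 8*p - 9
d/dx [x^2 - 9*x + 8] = 2*x - 9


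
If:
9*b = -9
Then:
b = -1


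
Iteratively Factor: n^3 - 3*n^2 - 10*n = (n)*(n^2 - 3*n - 10) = n*(n - 5)*(n + 2)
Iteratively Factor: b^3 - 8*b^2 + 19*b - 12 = (b - 4)*(b^2 - 4*b + 3) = (b - 4)*(b - 1)*(b - 3)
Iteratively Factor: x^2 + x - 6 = (x - 2)*(x + 3)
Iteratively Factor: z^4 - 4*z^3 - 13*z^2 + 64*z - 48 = (z + 4)*(z^3 - 8*z^2 + 19*z - 12) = (z - 4)*(z + 4)*(z^2 - 4*z + 3) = (z - 4)*(z - 3)*(z + 4)*(z - 1)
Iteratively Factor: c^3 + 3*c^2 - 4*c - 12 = (c + 3)*(c^2 - 4) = (c + 2)*(c + 3)*(c - 2)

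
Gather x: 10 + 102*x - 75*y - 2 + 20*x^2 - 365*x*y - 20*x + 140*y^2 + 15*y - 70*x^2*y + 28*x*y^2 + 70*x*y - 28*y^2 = x^2*(20 - 70*y) + x*(28*y^2 - 295*y + 82) + 112*y^2 - 60*y + 8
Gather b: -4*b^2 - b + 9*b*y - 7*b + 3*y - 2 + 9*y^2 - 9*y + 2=-4*b^2 + b*(9*y - 8) + 9*y^2 - 6*y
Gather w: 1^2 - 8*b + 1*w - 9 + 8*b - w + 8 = 0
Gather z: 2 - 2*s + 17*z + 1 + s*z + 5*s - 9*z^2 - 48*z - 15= 3*s - 9*z^2 + z*(s - 31) - 12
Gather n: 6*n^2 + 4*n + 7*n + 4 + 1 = 6*n^2 + 11*n + 5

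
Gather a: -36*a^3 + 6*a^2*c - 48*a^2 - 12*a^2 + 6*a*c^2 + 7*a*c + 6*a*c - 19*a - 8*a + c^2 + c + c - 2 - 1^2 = -36*a^3 + a^2*(6*c - 60) + a*(6*c^2 + 13*c - 27) + c^2 + 2*c - 3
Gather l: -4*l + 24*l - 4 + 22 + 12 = 20*l + 30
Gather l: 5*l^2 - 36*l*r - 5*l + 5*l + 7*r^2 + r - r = 5*l^2 - 36*l*r + 7*r^2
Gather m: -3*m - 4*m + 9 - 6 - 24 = -7*m - 21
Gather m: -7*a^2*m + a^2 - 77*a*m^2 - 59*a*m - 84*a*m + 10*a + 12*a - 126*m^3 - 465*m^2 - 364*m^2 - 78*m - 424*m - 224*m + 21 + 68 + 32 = a^2 + 22*a - 126*m^3 + m^2*(-77*a - 829) + m*(-7*a^2 - 143*a - 726) + 121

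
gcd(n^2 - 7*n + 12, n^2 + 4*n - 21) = n - 3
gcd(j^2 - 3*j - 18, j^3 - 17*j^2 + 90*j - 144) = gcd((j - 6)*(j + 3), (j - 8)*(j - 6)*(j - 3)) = j - 6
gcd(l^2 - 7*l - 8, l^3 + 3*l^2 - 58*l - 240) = l - 8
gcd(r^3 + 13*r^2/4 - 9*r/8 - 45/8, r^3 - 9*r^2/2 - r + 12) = r + 3/2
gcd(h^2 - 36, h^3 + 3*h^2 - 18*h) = h + 6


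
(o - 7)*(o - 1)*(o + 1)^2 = o^4 - 6*o^3 - 8*o^2 + 6*o + 7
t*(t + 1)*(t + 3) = t^3 + 4*t^2 + 3*t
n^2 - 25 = (n - 5)*(n + 5)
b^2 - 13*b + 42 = (b - 7)*(b - 6)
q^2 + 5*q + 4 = (q + 1)*(q + 4)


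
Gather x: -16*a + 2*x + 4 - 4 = -16*a + 2*x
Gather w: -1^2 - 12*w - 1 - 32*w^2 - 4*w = -32*w^2 - 16*w - 2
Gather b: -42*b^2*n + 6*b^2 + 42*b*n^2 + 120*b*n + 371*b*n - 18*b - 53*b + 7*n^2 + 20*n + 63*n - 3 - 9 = b^2*(6 - 42*n) + b*(42*n^2 + 491*n - 71) + 7*n^2 + 83*n - 12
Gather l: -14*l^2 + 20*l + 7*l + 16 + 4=-14*l^2 + 27*l + 20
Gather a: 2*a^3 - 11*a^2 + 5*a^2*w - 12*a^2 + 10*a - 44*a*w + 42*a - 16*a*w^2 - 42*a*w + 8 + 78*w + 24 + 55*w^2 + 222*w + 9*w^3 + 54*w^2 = 2*a^3 + a^2*(5*w - 23) + a*(-16*w^2 - 86*w + 52) + 9*w^3 + 109*w^2 + 300*w + 32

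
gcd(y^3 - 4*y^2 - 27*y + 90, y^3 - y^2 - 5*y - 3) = y - 3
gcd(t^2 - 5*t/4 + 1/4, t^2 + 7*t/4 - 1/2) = t - 1/4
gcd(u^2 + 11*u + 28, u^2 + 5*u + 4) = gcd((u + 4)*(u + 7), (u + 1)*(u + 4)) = u + 4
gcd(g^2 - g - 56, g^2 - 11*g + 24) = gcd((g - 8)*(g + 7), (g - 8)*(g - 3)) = g - 8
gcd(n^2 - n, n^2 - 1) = n - 1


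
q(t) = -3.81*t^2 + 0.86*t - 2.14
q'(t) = 0.86 - 7.62*t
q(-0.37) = -2.98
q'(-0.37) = 3.68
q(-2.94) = -37.60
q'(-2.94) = 23.26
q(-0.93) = -6.24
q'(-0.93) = 7.95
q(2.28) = -19.99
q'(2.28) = -16.51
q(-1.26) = -9.27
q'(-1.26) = 10.46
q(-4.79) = -93.68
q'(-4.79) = 37.36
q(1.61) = -10.63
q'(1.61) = -11.41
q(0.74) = -3.59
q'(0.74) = -4.78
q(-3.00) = -39.01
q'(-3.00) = 23.72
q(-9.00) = -318.49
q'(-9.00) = 69.44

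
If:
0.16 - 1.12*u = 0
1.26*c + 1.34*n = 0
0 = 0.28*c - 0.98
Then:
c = 3.50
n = -3.29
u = 0.14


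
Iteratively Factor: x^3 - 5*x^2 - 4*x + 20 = (x - 2)*(x^2 - 3*x - 10) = (x - 5)*(x - 2)*(x + 2)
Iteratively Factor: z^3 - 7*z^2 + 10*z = (z)*(z^2 - 7*z + 10) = z*(z - 5)*(z - 2)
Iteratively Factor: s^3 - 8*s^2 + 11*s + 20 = (s - 4)*(s^2 - 4*s - 5) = (s - 5)*(s - 4)*(s + 1)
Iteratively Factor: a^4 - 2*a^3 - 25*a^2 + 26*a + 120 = (a + 2)*(a^3 - 4*a^2 - 17*a + 60) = (a - 3)*(a + 2)*(a^2 - a - 20) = (a - 3)*(a + 2)*(a + 4)*(a - 5)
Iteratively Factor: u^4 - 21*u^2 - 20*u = (u + 1)*(u^3 - u^2 - 20*u) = (u + 1)*(u + 4)*(u^2 - 5*u) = u*(u + 1)*(u + 4)*(u - 5)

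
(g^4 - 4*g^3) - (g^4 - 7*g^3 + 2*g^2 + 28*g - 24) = 3*g^3 - 2*g^2 - 28*g + 24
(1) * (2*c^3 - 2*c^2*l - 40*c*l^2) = 2*c^3 - 2*c^2*l - 40*c*l^2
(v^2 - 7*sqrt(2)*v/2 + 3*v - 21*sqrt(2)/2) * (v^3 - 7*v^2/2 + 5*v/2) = v^5 - 7*sqrt(2)*v^4/2 - v^4/2 - 8*v^3 + 7*sqrt(2)*v^3/4 + 15*v^2/2 + 28*sqrt(2)*v^2 - 105*sqrt(2)*v/4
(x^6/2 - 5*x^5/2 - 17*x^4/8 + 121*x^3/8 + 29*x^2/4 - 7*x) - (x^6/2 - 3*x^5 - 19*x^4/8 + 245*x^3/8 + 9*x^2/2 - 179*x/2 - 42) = x^5/2 + x^4/4 - 31*x^3/2 + 11*x^2/4 + 165*x/2 + 42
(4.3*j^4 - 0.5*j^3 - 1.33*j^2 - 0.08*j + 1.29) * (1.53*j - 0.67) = 6.579*j^5 - 3.646*j^4 - 1.6999*j^3 + 0.7687*j^2 + 2.0273*j - 0.8643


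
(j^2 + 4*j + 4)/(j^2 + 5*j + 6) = (j + 2)/(j + 3)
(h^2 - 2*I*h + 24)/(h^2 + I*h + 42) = (h + 4*I)/(h + 7*I)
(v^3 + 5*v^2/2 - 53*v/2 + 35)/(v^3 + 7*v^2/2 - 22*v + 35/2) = (v - 2)/(v - 1)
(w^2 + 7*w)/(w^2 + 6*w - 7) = w/(w - 1)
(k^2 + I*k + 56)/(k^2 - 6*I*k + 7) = (k + 8*I)/(k + I)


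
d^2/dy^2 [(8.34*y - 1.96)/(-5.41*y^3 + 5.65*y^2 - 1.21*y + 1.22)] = (-1464.575724*y^5 + 2217.933372*y^4 - 1381.843792*y^3 - 208.15728*y^2 + 342.146832*y - 45.904304)/(158.340421*y^9 - 496.094295*y^8 + 624.345378*y^7 - 509.396161*y^6 + 363.387798*y^5 - 189.570297*y^4 + 75.971473*y^3 - 30.586986*y^2 + 5.402892*y - 1.815848)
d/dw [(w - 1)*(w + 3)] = 2*w + 2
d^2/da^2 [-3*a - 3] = 0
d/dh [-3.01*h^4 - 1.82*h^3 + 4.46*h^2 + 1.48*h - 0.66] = -12.04*h^3 - 5.46*h^2 + 8.92*h + 1.48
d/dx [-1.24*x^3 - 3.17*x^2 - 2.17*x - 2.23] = -3.72*x^2 - 6.34*x - 2.17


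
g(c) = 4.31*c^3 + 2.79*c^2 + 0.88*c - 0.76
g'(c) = 12.93*c^2 + 5.58*c + 0.88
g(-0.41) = -0.95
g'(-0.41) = 0.77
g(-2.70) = -67.63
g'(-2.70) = 80.07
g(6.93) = 1573.75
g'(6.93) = 660.51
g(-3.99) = -233.63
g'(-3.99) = 184.46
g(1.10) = 9.32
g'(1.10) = 22.66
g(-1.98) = -25.02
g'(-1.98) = 40.52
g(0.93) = 5.94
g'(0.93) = 17.25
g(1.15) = 10.50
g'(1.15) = 24.40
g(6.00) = 1035.92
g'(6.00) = 499.84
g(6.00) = 1035.92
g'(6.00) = 499.84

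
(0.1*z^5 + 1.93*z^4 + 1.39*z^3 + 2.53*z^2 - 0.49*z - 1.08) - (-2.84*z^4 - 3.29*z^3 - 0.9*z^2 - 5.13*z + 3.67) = 0.1*z^5 + 4.77*z^4 + 4.68*z^3 + 3.43*z^2 + 4.64*z - 4.75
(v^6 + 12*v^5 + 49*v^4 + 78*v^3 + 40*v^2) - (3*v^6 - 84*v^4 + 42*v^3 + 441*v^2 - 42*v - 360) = -2*v^6 + 12*v^5 + 133*v^4 + 36*v^3 - 401*v^2 + 42*v + 360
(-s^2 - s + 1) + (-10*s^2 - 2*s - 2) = -11*s^2 - 3*s - 1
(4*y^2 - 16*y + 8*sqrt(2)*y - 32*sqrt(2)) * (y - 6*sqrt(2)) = 4*y^3 - 16*sqrt(2)*y^2 - 16*y^2 - 96*y + 64*sqrt(2)*y + 384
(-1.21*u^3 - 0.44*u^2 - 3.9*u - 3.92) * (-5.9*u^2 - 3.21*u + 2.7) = 7.139*u^5 + 6.4801*u^4 + 21.1554*u^3 + 34.459*u^2 + 2.0532*u - 10.584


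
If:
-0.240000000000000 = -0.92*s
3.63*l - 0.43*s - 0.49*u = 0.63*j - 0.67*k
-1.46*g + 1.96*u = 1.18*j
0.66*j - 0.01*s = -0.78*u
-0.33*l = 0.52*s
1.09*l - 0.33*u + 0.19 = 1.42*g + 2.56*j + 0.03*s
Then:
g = -1.10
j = 0.57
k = 2.58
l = -0.41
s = 0.26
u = -0.48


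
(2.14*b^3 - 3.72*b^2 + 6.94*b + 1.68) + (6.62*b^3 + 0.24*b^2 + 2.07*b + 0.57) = 8.76*b^3 - 3.48*b^2 + 9.01*b + 2.25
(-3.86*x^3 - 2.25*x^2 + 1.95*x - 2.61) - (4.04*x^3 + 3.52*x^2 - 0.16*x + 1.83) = -7.9*x^3 - 5.77*x^2 + 2.11*x - 4.44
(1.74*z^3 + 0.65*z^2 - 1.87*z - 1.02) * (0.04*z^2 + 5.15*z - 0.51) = 0.0696*z^5 + 8.987*z^4 + 2.3853*z^3 - 10.0028*z^2 - 4.2993*z + 0.5202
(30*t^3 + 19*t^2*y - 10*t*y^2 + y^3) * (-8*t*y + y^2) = -240*t^4*y - 122*t^3*y^2 + 99*t^2*y^3 - 18*t*y^4 + y^5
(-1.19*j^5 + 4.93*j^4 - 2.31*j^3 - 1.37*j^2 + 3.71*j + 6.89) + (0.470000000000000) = -1.19*j^5 + 4.93*j^4 - 2.31*j^3 - 1.37*j^2 + 3.71*j + 7.36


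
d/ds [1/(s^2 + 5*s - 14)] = (-2*s - 5)/(s^2 + 5*s - 14)^2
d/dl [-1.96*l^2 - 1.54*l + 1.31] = -3.92*l - 1.54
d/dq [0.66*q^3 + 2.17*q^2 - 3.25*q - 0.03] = 1.98*q^2 + 4.34*q - 3.25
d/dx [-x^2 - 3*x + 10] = -2*x - 3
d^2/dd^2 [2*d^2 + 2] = 4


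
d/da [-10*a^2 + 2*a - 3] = 2 - 20*a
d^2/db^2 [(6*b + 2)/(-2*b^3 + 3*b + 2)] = 12*(3*(3*b + 1)*(2*b^2 - 1)^2 + (6*b^2 + 2*b*(3*b + 1) - 3)*(-2*b^3 + 3*b + 2))/(-2*b^3 + 3*b + 2)^3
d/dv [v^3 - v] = 3*v^2 - 1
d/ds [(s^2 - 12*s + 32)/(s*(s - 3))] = (9*s^2 - 64*s + 96)/(s^2*(s^2 - 6*s + 9))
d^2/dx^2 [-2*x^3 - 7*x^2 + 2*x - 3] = -12*x - 14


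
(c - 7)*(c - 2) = c^2 - 9*c + 14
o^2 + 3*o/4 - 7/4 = (o - 1)*(o + 7/4)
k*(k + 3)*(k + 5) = k^3 + 8*k^2 + 15*k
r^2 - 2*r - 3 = (r - 3)*(r + 1)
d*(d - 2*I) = d^2 - 2*I*d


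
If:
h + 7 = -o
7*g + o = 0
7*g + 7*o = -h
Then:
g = -1/5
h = -42/5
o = 7/5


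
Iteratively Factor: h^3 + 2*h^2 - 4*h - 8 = (h + 2)*(h^2 - 4) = (h + 2)^2*(h - 2)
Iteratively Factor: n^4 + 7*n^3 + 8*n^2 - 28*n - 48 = (n + 3)*(n^3 + 4*n^2 - 4*n - 16) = (n + 2)*(n + 3)*(n^2 + 2*n - 8) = (n + 2)*(n + 3)*(n + 4)*(n - 2)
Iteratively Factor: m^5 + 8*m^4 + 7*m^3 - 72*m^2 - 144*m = (m + 3)*(m^4 + 5*m^3 - 8*m^2 - 48*m) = (m + 3)*(m + 4)*(m^3 + m^2 - 12*m) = m*(m + 3)*(m + 4)*(m^2 + m - 12) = m*(m + 3)*(m + 4)^2*(m - 3)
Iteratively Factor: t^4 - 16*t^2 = (t - 4)*(t^3 + 4*t^2) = (t - 4)*(t + 4)*(t^2) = t*(t - 4)*(t + 4)*(t)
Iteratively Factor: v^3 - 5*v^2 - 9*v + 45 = (v - 5)*(v^2 - 9) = (v - 5)*(v - 3)*(v + 3)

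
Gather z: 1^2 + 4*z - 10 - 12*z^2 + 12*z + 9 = -12*z^2 + 16*z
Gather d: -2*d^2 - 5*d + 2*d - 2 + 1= -2*d^2 - 3*d - 1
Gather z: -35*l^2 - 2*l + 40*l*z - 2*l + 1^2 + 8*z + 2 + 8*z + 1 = -35*l^2 - 4*l + z*(40*l + 16) + 4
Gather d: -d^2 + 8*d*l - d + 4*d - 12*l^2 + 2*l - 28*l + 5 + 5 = -d^2 + d*(8*l + 3) - 12*l^2 - 26*l + 10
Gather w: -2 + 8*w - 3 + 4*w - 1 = 12*w - 6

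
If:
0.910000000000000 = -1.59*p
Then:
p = -0.57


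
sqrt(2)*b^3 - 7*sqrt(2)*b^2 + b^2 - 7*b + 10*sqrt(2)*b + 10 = (b - 5)*(b - 2)*(sqrt(2)*b + 1)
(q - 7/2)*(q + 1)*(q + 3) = q^3 + q^2/2 - 11*q - 21/2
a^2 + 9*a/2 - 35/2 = (a - 5/2)*(a + 7)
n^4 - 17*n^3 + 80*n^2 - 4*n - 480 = (n - 8)*(n - 6)*(n - 5)*(n + 2)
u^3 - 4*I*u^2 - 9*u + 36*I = (u - 3)*(u + 3)*(u - 4*I)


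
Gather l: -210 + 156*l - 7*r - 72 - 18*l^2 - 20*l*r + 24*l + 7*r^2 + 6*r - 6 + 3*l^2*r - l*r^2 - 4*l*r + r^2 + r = l^2*(3*r - 18) + l*(-r^2 - 24*r + 180) + 8*r^2 - 288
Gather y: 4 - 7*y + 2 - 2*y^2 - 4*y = -2*y^2 - 11*y + 6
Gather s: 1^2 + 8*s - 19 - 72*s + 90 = 72 - 64*s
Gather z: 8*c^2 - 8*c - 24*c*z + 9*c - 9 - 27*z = 8*c^2 + c + z*(-24*c - 27) - 9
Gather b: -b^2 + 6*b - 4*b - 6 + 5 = -b^2 + 2*b - 1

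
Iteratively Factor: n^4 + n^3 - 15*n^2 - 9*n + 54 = (n - 2)*(n^3 + 3*n^2 - 9*n - 27) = (n - 3)*(n - 2)*(n^2 + 6*n + 9) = (n - 3)*(n - 2)*(n + 3)*(n + 3)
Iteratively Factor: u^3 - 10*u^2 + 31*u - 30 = (u - 2)*(u^2 - 8*u + 15) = (u - 5)*(u - 2)*(u - 3)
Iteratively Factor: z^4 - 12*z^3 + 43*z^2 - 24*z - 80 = (z - 5)*(z^3 - 7*z^2 + 8*z + 16) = (z - 5)*(z + 1)*(z^2 - 8*z + 16) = (z - 5)*(z - 4)*(z + 1)*(z - 4)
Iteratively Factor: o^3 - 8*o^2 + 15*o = (o - 3)*(o^2 - 5*o) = o*(o - 3)*(o - 5)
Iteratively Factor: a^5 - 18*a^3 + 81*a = (a + 3)*(a^4 - 3*a^3 - 9*a^2 + 27*a) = (a + 3)^2*(a^3 - 6*a^2 + 9*a) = (a - 3)*(a + 3)^2*(a^2 - 3*a) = a*(a - 3)*(a + 3)^2*(a - 3)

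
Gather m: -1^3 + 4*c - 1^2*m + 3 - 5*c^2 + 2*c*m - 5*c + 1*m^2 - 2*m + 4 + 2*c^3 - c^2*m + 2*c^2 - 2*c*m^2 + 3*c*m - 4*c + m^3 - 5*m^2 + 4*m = 2*c^3 - 3*c^2 - 5*c + m^3 + m^2*(-2*c - 4) + m*(-c^2 + 5*c + 1) + 6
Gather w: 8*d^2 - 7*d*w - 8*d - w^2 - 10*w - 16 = 8*d^2 - 8*d - w^2 + w*(-7*d - 10) - 16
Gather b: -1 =-1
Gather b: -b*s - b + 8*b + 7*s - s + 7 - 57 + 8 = b*(7 - s) + 6*s - 42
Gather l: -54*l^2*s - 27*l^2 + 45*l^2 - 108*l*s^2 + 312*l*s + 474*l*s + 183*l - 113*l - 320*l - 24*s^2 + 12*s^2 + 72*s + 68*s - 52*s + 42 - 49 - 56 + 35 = l^2*(18 - 54*s) + l*(-108*s^2 + 786*s - 250) - 12*s^2 + 88*s - 28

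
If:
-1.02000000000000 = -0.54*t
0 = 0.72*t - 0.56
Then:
No Solution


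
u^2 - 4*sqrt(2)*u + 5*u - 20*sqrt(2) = (u + 5)*(u - 4*sqrt(2))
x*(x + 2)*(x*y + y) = x^3*y + 3*x^2*y + 2*x*y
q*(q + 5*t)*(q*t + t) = q^3*t + 5*q^2*t^2 + q^2*t + 5*q*t^2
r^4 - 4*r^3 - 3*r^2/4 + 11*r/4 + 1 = (r - 4)*(r - 1)*(r + 1/2)^2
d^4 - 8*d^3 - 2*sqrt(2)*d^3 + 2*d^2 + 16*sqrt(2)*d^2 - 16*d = d*(d - 8)*(d - sqrt(2))^2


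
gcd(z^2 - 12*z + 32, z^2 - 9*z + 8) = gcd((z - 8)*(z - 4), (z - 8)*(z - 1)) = z - 8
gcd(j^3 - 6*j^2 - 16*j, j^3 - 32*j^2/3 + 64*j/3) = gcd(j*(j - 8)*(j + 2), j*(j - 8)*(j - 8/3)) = j^2 - 8*j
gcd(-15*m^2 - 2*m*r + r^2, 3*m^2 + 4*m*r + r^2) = 3*m + r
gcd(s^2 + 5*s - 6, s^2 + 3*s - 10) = 1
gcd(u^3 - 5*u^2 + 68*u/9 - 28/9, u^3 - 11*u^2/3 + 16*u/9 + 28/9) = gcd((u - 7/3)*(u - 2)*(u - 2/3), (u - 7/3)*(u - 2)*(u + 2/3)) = u^2 - 13*u/3 + 14/3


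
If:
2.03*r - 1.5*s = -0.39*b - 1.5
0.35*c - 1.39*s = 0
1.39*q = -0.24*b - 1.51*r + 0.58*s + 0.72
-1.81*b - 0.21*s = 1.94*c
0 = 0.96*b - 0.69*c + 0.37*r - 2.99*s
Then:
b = 0.13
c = -0.12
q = 1.34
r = -0.79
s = -0.03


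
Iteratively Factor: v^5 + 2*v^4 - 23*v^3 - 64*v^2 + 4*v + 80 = (v + 2)*(v^4 - 23*v^2 - 18*v + 40) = (v - 1)*(v + 2)*(v^3 + v^2 - 22*v - 40) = (v - 1)*(v + 2)*(v + 4)*(v^2 - 3*v - 10) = (v - 1)*(v + 2)^2*(v + 4)*(v - 5)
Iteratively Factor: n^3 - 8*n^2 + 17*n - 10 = (n - 2)*(n^2 - 6*n + 5) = (n - 2)*(n - 1)*(n - 5)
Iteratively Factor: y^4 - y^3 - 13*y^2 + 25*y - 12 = (y - 3)*(y^3 + 2*y^2 - 7*y + 4) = (y - 3)*(y + 4)*(y^2 - 2*y + 1) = (y - 3)*(y - 1)*(y + 4)*(y - 1)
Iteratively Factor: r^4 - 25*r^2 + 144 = (r + 3)*(r^3 - 3*r^2 - 16*r + 48) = (r - 4)*(r + 3)*(r^2 + r - 12) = (r - 4)*(r + 3)*(r + 4)*(r - 3)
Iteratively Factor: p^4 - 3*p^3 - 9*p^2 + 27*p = (p + 3)*(p^3 - 6*p^2 + 9*p) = (p - 3)*(p + 3)*(p^2 - 3*p) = (p - 3)^2*(p + 3)*(p)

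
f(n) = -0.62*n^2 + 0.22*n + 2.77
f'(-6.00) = 7.66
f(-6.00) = -20.87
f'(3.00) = -3.50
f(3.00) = -2.15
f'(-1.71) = 2.34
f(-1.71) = 0.58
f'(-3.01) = 3.95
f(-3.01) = -3.51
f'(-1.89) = 2.56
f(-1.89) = 0.14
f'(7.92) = -9.60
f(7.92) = -34.38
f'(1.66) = -1.84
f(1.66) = 1.43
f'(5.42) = -6.50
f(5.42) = -14.25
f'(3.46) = -4.07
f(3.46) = -3.89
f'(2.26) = -2.58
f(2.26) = 0.10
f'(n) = 0.22 - 1.24*n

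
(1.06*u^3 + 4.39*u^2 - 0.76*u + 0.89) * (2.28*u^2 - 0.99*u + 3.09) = 2.4168*u^5 + 8.9598*u^4 - 2.8035*u^3 + 16.3467*u^2 - 3.2295*u + 2.7501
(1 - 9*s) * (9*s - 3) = -81*s^2 + 36*s - 3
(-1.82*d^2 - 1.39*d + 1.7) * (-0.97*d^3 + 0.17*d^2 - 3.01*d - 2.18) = 1.7654*d^5 + 1.0389*d^4 + 3.5929*d^3 + 8.4405*d^2 - 2.0868*d - 3.706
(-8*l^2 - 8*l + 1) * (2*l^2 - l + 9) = -16*l^4 - 8*l^3 - 62*l^2 - 73*l + 9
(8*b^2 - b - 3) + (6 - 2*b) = 8*b^2 - 3*b + 3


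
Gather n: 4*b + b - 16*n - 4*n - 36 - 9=5*b - 20*n - 45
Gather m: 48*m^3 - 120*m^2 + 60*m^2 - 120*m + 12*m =48*m^3 - 60*m^2 - 108*m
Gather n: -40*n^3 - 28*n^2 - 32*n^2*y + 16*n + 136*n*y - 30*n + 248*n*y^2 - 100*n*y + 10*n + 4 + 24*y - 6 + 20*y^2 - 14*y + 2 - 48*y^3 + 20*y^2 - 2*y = -40*n^3 + n^2*(-32*y - 28) + n*(248*y^2 + 36*y - 4) - 48*y^3 + 40*y^2 + 8*y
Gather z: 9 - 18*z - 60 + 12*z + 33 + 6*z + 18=0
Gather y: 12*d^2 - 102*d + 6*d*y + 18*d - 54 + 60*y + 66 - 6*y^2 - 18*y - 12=12*d^2 - 84*d - 6*y^2 + y*(6*d + 42)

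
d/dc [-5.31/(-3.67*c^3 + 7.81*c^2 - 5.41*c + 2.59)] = (-58.4631*c^2 + 82.9422*c - 28.7271)/(3.67*c^3 - 7.81*c^2 + 5.41*c - 2.59)^2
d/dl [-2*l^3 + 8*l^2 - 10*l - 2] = -6*l^2 + 16*l - 10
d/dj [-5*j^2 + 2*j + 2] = 2 - 10*j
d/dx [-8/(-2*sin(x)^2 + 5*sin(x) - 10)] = 8*(5 - 4*sin(x))*cos(x)/(-5*sin(x) - cos(2*x) + 11)^2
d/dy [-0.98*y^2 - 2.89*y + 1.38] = -1.96*y - 2.89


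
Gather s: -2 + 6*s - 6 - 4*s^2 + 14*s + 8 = -4*s^2 + 20*s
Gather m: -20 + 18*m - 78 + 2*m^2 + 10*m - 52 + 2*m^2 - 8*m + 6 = 4*m^2 + 20*m - 144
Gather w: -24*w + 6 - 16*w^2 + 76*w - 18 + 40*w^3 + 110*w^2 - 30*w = 40*w^3 + 94*w^2 + 22*w - 12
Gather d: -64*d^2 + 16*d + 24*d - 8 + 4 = -64*d^2 + 40*d - 4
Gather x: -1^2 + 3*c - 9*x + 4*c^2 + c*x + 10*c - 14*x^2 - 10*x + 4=4*c^2 + 13*c - 14*x^2 + x*(c - 19) + 3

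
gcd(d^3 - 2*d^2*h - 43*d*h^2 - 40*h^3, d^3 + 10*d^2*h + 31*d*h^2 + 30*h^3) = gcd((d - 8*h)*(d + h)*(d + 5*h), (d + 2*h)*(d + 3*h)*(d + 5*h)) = d + 5*h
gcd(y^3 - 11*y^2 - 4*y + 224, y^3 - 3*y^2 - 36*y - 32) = y^2 - 4*y - 32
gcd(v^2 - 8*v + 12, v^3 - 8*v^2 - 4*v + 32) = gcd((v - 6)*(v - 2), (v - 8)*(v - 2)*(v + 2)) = v - 2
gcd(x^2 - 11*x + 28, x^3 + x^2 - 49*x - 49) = x - 7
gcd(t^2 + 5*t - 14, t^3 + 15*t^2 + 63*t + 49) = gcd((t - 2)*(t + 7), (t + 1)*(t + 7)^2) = t + 7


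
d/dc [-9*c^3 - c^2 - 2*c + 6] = -27*c^2 - 2*c - 2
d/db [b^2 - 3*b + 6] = 2*b - 3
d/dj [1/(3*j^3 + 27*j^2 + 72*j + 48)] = (-j^2 - 6*j - 8)/(j^3 + 9*j^2 + 24*j + 16)^2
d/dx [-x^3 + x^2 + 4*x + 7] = -3*x^2 + 2*x + 4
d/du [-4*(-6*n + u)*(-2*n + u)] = 32*n - 8*u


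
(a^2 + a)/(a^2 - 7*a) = (a + 1)/(a - 7)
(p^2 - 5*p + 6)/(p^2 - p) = (p^2 - 5*p + 6)/(p*(p - 1))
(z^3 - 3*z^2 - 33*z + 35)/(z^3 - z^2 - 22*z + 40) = (z^2 - 8*z + 7)/(z^2 - 6*z + 8)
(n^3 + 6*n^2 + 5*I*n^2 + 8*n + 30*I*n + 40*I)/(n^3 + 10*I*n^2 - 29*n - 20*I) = (n^2 + 6*n + 8)/(n^2 + 5*I*n - 4)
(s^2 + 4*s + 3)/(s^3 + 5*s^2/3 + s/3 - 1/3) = 3*(s + 3)/(3*s^2 + 2*s - 1)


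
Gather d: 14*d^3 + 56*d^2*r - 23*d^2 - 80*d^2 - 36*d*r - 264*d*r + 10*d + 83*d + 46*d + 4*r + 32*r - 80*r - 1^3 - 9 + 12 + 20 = 14*d^3 + d^2*(56*r - 103) + d*(139 - 300*r) - 44*r + 22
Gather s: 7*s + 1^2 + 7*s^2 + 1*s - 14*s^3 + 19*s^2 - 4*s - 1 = -14*s^3 + 26*s^2 + 4*s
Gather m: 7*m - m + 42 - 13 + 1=6*m + 30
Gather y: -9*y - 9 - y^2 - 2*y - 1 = -y^2 - 11*y - 10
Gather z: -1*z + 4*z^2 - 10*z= 4*z^2 - 11*z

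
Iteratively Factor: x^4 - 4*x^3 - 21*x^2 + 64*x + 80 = (x - 4)*(x^3 - 21*x - 20) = (x - 5)*(x - 4)*(x^2 + 5*x + 4) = (x - 5)*(x - 4)*(x + 1)*(x + 4)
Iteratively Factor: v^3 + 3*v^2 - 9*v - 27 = (v + 3)*(v^2 - 9) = (v - 3)*(v + 3)*(v + 3)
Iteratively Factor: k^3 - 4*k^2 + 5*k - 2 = (k - 1)*(k^2 - 3*k + 2) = (k - 2)*(k - 1)*(k - 1)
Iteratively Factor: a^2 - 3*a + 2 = (a - 2)*(a - 1)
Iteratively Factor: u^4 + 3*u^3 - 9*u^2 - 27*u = (u)*(u^3 + 3*u^2 - 9*u - 27) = u*(u - 3)*(u^2 + 6*u + 9) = u*(u - 3)*(u + 3)*(u + 3)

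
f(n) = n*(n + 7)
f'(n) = 2*n + 7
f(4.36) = 49.53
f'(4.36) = 15.72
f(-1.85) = -9.53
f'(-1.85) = 3.30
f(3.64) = 38.73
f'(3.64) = 14.28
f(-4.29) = -11.63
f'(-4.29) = -1.58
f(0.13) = 0.93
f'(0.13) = 7.26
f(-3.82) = -12.15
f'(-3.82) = -0.64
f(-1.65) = -8.83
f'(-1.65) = 3.70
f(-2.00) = -10.00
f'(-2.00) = 3.00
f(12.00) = 228.00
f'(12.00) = 31.00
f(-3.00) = -12.00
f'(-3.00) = 1.00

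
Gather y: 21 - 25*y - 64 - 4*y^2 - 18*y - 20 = -4*y^2 - 43*y - 63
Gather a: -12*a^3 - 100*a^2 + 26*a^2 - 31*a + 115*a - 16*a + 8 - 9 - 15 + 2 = -12*a^3 - 74*a^2 + 68*a - 14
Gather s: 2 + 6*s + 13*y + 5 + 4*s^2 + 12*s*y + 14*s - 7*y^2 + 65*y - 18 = 4*s^2 + s*(12*y + 20) - 7*y^2 + 78*y - 11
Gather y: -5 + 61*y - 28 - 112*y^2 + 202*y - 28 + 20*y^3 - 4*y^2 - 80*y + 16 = 20*y^3 - 116*y^2 + 183*y - 45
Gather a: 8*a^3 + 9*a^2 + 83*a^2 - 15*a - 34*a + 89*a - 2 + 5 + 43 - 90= 8*a^3 + 92*a^2 + 40*a - 44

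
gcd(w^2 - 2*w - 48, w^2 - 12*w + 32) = w - 8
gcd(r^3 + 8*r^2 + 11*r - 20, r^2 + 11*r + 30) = r + 5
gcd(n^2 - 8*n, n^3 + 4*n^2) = n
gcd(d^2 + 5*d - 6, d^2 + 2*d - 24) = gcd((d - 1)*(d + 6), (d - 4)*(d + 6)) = d + 6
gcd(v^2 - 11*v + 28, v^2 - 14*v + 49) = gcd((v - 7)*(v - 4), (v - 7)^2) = v - 7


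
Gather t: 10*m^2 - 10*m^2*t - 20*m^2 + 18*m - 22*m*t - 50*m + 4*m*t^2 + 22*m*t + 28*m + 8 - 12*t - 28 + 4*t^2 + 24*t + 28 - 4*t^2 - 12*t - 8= -10*m^2*t - 10*m^2 + 4*m*t^2 - 4*m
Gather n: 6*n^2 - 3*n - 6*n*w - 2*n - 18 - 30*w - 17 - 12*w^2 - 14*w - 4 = 6*n^2 + n*(-6*w - 5) - 12*w^2 - 44*w - 39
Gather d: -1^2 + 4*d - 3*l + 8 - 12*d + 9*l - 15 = -8*d + 6*l - 8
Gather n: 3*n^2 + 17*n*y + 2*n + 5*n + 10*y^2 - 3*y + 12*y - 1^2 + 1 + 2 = 3*n^2 + n*(17*y + 7) + 10*y^2 + 9*y + 2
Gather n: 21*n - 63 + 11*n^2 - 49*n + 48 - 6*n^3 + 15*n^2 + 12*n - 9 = -6*n^3 + 26*n^2 - 16*n - 24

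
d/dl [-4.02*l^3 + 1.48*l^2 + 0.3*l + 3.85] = -12.06*l^2 + 2.96*l + 0.3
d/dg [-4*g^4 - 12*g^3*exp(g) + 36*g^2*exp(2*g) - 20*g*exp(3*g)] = -12*g^3*exp(g) - 16*g^3 + 72*g^2*exp(2*g) - 36*g^2*exp(g) - 60*g*exp(3*g) + 72*g*exp(2*g) - 20*exp(3*g)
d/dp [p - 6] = 1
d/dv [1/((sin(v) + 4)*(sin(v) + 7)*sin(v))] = (-22*sin(v) + 3*cos(v)^2 - 31)*cos(v)/((sin(v) + 4)^2*(sin(v) + 7)^2*sin(v)^2)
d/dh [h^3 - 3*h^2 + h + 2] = 3*h^2 - 6*h + 1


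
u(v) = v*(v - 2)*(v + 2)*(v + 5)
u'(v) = v*(v - 2)*(v + 2) + v*(v - 2)*(v + 5) + v*(v + 2)*(v + 5) + (v - 2)*(v + 2)*(v + 5) = 4*v^3 + 15*v^2 - 8*v - 20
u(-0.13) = 2.52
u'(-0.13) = -18.72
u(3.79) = 345.27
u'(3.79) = 382.90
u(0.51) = -10.51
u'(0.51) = -19.65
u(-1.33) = 10.89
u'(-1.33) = 7.76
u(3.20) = 163.74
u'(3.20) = 239.07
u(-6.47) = 360.09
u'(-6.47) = -423.69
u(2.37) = 28.24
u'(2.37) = 98.54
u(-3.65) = -45.94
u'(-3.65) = 14.53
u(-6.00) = 192.00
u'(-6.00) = -296.00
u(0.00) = 0.00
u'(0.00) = -20.00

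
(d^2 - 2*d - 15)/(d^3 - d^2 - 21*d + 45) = (d^2 - 2*d - 15)/(d^3 - d^2 - 21*d + 45)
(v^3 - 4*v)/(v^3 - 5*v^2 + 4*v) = (v^2 - 4)/(v^2 - 5*v + 4)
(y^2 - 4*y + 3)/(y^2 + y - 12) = (y - 1)/(y + 4)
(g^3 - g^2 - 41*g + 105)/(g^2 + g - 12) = (g^2 + 2*g - 35)/(g + 4)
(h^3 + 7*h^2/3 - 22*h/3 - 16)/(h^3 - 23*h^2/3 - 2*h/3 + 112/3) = (h + 3)/(h - 7)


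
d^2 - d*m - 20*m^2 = (d - 5*m)*(d + 4*m)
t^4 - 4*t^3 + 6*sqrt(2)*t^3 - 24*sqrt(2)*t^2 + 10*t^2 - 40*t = t*(t - 4)*(t + sqrt(2))*(t + 5*sqrt(2))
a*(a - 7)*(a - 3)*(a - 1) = a^4 - 11*a^3 + 31*a^2 - 21*a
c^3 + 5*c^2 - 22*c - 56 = (c - 4)*(c + 2)*(c + 7)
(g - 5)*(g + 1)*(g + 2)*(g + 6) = g^4 + 4*g^3 - 25*g^2 - 88*g - 60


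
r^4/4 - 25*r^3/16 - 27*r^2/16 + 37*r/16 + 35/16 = (r/2 + 1/2)^2*(r - 7)*(r - 5/4)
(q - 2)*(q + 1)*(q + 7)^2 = q^4 + 13*q^3 + 33*q^2 - 77*q - 98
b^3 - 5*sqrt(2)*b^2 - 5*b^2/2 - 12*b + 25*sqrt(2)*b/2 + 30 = (b - 5/2)*(b - 6*sqrt(2))*(b + sqrt(2))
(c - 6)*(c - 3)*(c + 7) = c^3 - 2*c^2 - 45*c + 126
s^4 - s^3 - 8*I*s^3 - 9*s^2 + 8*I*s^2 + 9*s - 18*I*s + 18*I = (s - 1)*(s - 6*I)*(s - 3*I)*(s + I)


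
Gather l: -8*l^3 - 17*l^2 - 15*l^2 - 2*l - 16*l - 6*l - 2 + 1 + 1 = -8*l^3 - 32*l^2 - 24*l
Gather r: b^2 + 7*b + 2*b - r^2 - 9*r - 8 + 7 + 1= b^2 + 9*b - r^2 - 9*r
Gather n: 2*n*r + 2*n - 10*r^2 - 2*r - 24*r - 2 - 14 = n*(2*r + 2) - 10*r^2 - 26*r - 16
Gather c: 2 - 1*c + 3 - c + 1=6 - 2*c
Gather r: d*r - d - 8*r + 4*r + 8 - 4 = -d + r*(d - 4) + 4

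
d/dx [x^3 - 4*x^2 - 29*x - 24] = 3*x^2 - 8*x - 29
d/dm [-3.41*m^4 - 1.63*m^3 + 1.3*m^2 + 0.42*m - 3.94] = -13.64*m^3 - 4.89*m^2 + 2.6*m + 0.42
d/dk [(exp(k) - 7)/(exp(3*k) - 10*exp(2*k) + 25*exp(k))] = (-2*exp(2*k) + 21*exp(k) - 35)*exp(-k)/(exp(3*k) - 15*exp(2*k) + 75*exp(k) - 125)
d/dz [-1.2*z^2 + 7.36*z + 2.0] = 7.36 - 2.4*z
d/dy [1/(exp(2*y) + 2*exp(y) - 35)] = -2*(exp(y) + 1)*exp(y)/(exp(2*y) + 2*exp(y) - 35)^2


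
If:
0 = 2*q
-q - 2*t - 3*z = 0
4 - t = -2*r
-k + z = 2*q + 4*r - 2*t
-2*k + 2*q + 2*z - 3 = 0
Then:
No Solution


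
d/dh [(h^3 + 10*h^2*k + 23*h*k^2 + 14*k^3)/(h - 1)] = (2*h^3 + 10*h^2*k - 3*h^2 - 20*h*k - 14*k^3 - 23*k^2)/(h^2 - 2*h + 1)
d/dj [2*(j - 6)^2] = 4*j - 24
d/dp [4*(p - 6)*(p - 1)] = 8*p - 28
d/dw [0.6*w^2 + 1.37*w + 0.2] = 1.2*w + 1.37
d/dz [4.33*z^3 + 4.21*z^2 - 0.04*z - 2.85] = 12.99*z^2 + 8.42*z - 0.04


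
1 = 1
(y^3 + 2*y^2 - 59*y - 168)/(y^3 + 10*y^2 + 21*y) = (y - 8)/y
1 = 1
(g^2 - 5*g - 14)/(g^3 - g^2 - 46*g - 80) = (g - 7)/(g^2 - 3*g - 40)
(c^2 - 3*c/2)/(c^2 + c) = (c - 3/2)/(c + 1)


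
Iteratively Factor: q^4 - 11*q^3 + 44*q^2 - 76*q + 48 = (q - 2)*(q^3 - 9*q^2 + 26*q - 24) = (q - 3)*(q - 2)*(q^2 - 6*q + 8) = (q - 4)*(q - 3)*(q - 2)*(q - 2)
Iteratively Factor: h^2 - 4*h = (h)*(h - 4)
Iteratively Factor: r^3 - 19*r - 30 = (r + 3)*(r^2 - 3*r - 10) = (r + 2)*(r + 3)*(r - 5)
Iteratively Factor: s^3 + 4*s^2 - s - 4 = (s + 4)*(s^2 - 1) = (s + 1)*(s + 4)*(s - 1)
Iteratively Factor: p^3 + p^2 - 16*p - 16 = (p + 1)*(p^2 - 16) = (p - 4)*(p + 1)*(p + 4)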